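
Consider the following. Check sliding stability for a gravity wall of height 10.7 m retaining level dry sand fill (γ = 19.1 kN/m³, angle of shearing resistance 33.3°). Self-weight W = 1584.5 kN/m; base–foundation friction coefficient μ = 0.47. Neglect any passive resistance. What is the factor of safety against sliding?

K_a = tan²(45° − 33.3°/2) = 0.2911.
P_a = ½K_aγH² = 0.5×0.2911×19.1×10.7² = 318.3 kN/m, acting at H/3 = 3.567 m above the base.
FS_sliding = μW / P_a = 0.47×1584.5 / 318.3 = 2.339.

2.34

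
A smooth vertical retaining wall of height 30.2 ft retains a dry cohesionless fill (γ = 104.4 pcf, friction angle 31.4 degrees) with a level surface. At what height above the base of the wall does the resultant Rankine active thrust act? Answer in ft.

K_a = 0.3149.
The pressure distribution is triangular, so the resultant acts at H/3 above the base = 30.2/3 = 10.07 ft.

10.1 ft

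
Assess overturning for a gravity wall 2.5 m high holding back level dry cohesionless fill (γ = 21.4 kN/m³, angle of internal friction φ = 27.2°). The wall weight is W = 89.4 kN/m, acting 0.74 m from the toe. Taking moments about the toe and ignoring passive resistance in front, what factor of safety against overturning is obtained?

3.19

K_a = tan²(45° − 27.2°/2) = 0.3726.
P_a = ½K_aγH² = 0.5×0.3726×21.4×2.5² = 24.92 kN/m, acting at H/3 = 0.8333 m above the base.
Overturning moment M_o = P_a × H/3 = 24.92 × 0.8333 = 20.76.
Resisting moment M_r = W × 0.74 = 89.4 × 0.74 = 66.16.
FS_overturning = M_r/M_o = 66.16/20.76 = 3.186.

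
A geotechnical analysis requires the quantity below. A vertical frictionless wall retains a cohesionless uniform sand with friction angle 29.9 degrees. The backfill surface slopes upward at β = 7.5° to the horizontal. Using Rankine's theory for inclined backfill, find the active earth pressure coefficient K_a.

0.344

K_a = cos β · (cos β − √(cos²β − cos²φ)) / (cos β + √(cos²β − cos²φ)).
cos β = 0.9914, cos φ = 0.8669, √(cos²β − cos²φ) = 0.4811.
K_a = 0.9914 × (0.9914 − 0.4811)/(0.9914 + 0.4811) = 0.3436.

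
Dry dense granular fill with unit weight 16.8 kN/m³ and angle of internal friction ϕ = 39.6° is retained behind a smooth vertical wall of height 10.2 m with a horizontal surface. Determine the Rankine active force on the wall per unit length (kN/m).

194 kN/m

K_a = tan²(45° − φ/2) = 0.2214.
P_a = ½ K_a γ H² = 0.5 × 0.2214 × 16.8 × 10.2² = 193.5 kN/m.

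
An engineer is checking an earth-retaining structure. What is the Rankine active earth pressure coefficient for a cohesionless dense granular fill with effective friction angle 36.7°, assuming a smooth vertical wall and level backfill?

K_a = (1 − sin φ)/(1 + sin φ) = (1 − sin 36.7°)/(1 + sin 36.7°) = 0.2519.

0.252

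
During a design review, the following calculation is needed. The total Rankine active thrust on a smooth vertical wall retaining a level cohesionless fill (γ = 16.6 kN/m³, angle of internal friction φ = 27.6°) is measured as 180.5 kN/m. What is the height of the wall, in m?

K_a = 0.3668. P_a = ½ K_a γ H² ⇒ H = √(2P_a/(K_a γ)).
H = √(2×180.5/(0.3668×16.6)) = 7.700 m.

7.70 m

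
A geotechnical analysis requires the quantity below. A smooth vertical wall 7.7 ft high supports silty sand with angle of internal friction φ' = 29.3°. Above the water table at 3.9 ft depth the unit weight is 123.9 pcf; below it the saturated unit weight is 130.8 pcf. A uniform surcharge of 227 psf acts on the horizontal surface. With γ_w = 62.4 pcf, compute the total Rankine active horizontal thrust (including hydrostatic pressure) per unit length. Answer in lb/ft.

2170 lb/ft

K_a = tan²(45° − φ/2) = 0.3428.
γ' = 130.8 − 62.4 = 68.40 pcf. h₂ = H − d_w = 3.8 ft.
σ'_h: at surface K_a·q = 77.82; at WT K_a(q+γd_w) = 243.5; at base K_a(q+γd_w+γ'h₂) = 332.6 psf.
P₁ = ½(77.82+243.5)×3.9 = 626.6; P₂ = ½(243.5+332.6)×3.8 = 1095; P_w = ½γ_w h₂² = 450.5.
Total = 626.6+1095+450.5 = 2172 lb/ft.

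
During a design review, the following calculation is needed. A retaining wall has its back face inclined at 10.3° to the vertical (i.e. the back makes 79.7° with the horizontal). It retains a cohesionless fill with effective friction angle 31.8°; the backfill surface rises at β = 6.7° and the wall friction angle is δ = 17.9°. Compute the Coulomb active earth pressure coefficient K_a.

K_a = sin²(α+φ) / [sin²α · sin(α−δ) · (1 + √{sin(φ+δ)sin(φ−β) / (sin(α−δ)sin(α+β))})²].
With α = 79.7°, φ = 31.8°, δ = 17.9°, β = 6.7°: K_a = 0.3932.

0.393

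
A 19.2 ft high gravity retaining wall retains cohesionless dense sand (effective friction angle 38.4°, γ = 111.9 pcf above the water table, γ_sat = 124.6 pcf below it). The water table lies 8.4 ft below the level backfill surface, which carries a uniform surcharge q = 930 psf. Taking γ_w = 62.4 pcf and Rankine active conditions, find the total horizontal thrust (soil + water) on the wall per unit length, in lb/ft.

12000 lb/ft

K_a = tan²(45° − φ/2) = 0.2337.
γ' = 124.6 − 62.4 = 62.20 pcf. h₂ = H − d_w = 10.8 ft.
σ'_h: at surface K_a·q = 217.3; at WT K_a(q+γd_w) = 437.0; at base K_a(q+γd_w+γ'h₂) = 594.0 psf.
P₁ = ½(217.3+437.0)×8.4 = 2748; P₂ = ½(437.0+594.0)×10.8 = 5567; P_w = ½γ_w h₂² = 3639.
Total = 2748+5567+3639 = 11950 lb/ft.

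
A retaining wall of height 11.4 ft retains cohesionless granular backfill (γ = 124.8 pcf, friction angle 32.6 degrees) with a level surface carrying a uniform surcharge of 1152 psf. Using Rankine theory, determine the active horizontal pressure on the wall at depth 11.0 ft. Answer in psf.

K_a = (1 − sin φ)/(1 + sin φ) = 0.2997.
σ_v = γz + q = 124.8 × 11.0 + 1152 = 2525 psf.
σ_h = K_a σ_v = 0.2997 × 2525 = 756.8 psf.

757 psf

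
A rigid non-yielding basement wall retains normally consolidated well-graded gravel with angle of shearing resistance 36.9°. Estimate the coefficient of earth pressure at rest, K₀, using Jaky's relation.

0.400

K₀ = 1 − sin φ' = 1 − sin 36.9° = 0.3996.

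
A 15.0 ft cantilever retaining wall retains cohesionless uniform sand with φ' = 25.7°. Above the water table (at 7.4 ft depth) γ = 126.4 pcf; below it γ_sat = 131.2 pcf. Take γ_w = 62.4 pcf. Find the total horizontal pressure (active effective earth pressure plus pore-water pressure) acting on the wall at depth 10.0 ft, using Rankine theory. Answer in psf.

K_a = (1 − sin φ)/(1 + sin φ) = 0.3950.
γ' = 131.2 − 62.4 = 68.80 pcf.
Effective vertical stress at 10.0 ft: σ'_v = 126.4×7.4 + 68.80×2.60 = 1114 psf.
σ'_h = K_a σ'_v = 0.3950 × 1114 = 440.2 psf; u = γ_w × 2.60 = 162.2 psf.
Total σ_h = 440.2 + 162.2 = 602.4 psf.

602 psf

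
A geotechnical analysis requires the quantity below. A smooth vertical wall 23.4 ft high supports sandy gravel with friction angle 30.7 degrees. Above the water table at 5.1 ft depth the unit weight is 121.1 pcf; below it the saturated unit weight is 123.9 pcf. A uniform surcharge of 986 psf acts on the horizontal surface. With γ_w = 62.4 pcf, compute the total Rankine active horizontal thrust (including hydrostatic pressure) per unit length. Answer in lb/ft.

K_a = tan²(45° − φ/2) = 0.3240.
γ' = 123.9 − 62.4 = 61.50 pcf. h₂ = H − d_w = 18.3 ft.
σ'_h: at surface K_a·q = 319.5; at WT K_a(q+γd_w) = 519.6; at base K_a(q+γd_w+γ'h₂) = 884.3 psf.
P₁ = ½(319.5+519.6)×5.1 = 2140; P₂ = ½(519.6+884.3)×18.3 = 12850; P_w = ½γ_w h₂² = 10450.
Total = 2140+12850+10450 = 25430 lb/ft.

25400 lb/ft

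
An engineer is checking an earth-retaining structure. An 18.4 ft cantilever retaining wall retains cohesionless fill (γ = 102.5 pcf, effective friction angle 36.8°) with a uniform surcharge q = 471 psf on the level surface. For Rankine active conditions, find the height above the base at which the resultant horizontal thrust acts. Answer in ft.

K_a = 0.2508.
Triangular part P₁ = ½K_aγH² = 4351 at H/3 = 6.133 ft; rectangular part P₂ = K_a q H = 2173 at H/2 = 9.200 ft.
ȳ = (P₁·6.133 + P₂·9.200)/(P₁+P₂) = 7.155 ft.

7.15 ft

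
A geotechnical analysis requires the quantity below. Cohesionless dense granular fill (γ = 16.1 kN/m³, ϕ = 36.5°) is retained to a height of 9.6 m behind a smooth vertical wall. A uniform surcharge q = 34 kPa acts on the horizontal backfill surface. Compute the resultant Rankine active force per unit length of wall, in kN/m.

K_a = tan²(45° − φ/2) = 0.2541.
Soil triangle: ½ K_a γ H² = 0.5×0.2541×16.1×9.6² = 188.5 kN/m.
Surcharge rectangle: K_a q H = 0.2541×34×9.6 = 82.92 kN/m.
Total = 188.5 + 82.92 = 271.4 kN/m.

271 kN/m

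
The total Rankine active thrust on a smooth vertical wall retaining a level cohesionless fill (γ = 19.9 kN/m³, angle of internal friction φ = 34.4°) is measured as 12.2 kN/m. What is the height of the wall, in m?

K_a = 0.2780. P_a = ½ K_a γ H² ⇒ H = √(2P_a/(K_a γ)).
H = √(2×12.2/(0.2780×19.9)) = 2.100 m.

2.10 m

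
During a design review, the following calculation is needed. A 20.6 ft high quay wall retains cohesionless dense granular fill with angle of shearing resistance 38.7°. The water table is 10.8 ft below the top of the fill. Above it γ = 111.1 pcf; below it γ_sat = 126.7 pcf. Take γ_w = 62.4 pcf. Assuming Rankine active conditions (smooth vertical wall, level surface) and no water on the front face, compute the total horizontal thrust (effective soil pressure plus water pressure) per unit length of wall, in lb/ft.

7910 lb/ft

K_a = tan²(45° − φ/2) = 0.2306.
γ' = 126.7 − 62.4 = 64.30 pcf. Depth below WT = 9.8 ft.
σ'_h at WT = K_a γ d_w = 276.7 psf; at base = 276.7 + K_a γ' × 9.8 = 422.0 psf.
P₁ (0–10.8 ft) = ½×276.7×10.8 = 1494. P₂ (10.8–20.6 ft) = ½(276.7+422.0)×9.8 = 3423.
P_w = ½ γ_w h₂² = 0.5×62.4×9.8² = 2996. Total = 1494+3423+2996 = 7914 lb/ft.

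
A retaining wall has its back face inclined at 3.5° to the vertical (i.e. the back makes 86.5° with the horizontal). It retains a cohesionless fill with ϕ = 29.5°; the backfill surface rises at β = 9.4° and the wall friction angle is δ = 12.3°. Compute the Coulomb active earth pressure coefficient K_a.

0.380

K_a = sin²(α+φ) / [sin²α · sin(α−δ) · (1 + √{sin(φ+δ)sin(φ−β) / (sin(α−δ)sin(α+β))})²].
With α = 86.5°, φ = 29.5°, δ = 12.3°, β = 9.4°: K_a = 0.3800.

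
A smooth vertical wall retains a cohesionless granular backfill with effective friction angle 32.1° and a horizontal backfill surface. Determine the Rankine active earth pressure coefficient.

K_a = tan²(45° − φ/2) = tan²(28.95°) = 0.3060.

0.306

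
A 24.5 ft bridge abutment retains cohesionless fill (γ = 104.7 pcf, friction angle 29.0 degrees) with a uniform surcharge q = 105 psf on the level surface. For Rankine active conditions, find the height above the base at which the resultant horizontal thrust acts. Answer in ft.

K_a = 0.3470.
Triangular part P₁ = ½K_aγH² = 10900 at H/3 = 8.167 ft; rectangular part P₂ = K_a q H = 892.6 at H/2 = 12.25 ft.
ȳ = (P₁·8.167 + P₂·12.25)/(P₁+P₂) = 8.476 ft.

8.48 ft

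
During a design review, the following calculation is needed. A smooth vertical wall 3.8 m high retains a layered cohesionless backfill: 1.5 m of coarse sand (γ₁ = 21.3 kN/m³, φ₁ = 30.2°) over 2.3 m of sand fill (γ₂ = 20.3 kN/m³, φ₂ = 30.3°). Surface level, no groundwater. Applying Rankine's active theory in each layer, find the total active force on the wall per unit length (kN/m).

K_a1 = tan²(45°−30.2°/2) = 0.3307; K_a2 = tan²(45°−30.3°/2) = 0.3293.
Layer 1: σ at base = K_a1 γ₁ h₁ = 10.56 kPa; P₁ = ½×10.56×1.5 = 7.923.
Layer 2: σ_v at top = γ₁h₁ = 31.95; σ_h top = K_a2×31.95 = 10.52; σ_h base = K_a2×(31.95+20.3×2.3) = 25.90.
P₂ = ½(10.52+25.90)×2.3 = 41.88. Total P_a = 7.923+41.88 = 49.81 kN/m.

49.8 kN/m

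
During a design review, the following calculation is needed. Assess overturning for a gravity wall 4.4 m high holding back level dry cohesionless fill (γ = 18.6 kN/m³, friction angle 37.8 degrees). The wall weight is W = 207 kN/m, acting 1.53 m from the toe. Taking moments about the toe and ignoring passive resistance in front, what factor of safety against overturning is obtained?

5.00

K_a = tan²(45° − 37.8°/2) = 0.2400.
P_a = ½K_aγH² = 0.5×0.2400×18.6×4.4² = 43.21 kN/m, acting at H/3 = 1.467 m above the base.
Overturning moment M_o = P_a × H/3 = 43.21 × 1.467 = 63.38.
Resisting moment M_r = W × 1.53 = 207 × 1.53 = 316.7.
FS_overturning = M_r/M_o = 316.7/63.38 = 4.997.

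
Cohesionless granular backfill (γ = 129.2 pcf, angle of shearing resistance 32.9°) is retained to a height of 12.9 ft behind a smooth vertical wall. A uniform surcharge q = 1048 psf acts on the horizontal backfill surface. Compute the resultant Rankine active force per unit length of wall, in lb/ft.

K_a = tan²(45° − φ/2) = 0.2960.
Soil triangle: ½ K_a γ H² = 0.5×0.2960×129.2×12.9² = 3182 lb/ft.
Surcharge rectangle: K_a q H = 0.2960×1048×12.9 = 4002 lb/ft.
Total = 3182 + 4002 = 7184 lb/ft.

7180 lb/ft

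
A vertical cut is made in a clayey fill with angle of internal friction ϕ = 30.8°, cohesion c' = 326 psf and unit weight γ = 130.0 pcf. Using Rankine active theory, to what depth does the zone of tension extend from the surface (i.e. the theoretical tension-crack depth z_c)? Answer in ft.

8.83 ft

K_a = tan²(45° − 30.8°/2) = 0.3227; √K_a = 0.5681.
The active pressure is zero where K_a γ z = 2c√K_a, so z_c = 2c/(γ√K_a) = 2×326/(130.0×0.5681) = 8.829 ft.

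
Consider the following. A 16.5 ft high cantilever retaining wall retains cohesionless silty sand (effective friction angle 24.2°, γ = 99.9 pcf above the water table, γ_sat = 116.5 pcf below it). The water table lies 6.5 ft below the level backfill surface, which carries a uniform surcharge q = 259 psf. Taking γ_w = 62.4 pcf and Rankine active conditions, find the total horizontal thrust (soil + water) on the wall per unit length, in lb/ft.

K_a = tan²(45° − φ/2) = 0.4185.
γ' = 116.5 − 62.4 = 54.10 pcf. h₂ = H − d_w = 10.0 ft.
σ'_h: at surface K_a·q = 108.4; at WT K_a(q+γd_w) = 380.2; at base K_a(q+γd_w+γ'h₂) = 606.6 psf.
P₁ = ½(108.4+380.2)×6.5 = 1588; P₂ = ½(380.2+606.6)×10.0 = 4934; P_w = ½γ_w h₂² = 3120.
Total = 1588+4934+3120 = 9641 lb/ft.

9640 lb/ft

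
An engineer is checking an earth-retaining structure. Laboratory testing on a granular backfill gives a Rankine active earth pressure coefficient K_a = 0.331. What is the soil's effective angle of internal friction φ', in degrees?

30.2°

K_a = tan²(45° − φ/2) ⇒ 45° − φ/2 = arctan(√0.331) = 29.91°.
φ = 2(45° − 29.91°) = 30.17°.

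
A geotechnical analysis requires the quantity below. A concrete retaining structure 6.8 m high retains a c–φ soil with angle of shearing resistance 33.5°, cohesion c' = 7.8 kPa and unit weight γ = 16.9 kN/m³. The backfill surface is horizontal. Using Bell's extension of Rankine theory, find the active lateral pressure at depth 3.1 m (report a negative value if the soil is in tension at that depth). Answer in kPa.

6.74 kPa

K_a = (1 − sin φ)/(1 + sin φ) = 0.2887.
σ_a = K_a γ z − 2c√K_a = 0.2887×16.9×3.1 − 2×7.8×0.5373 = 6.743 kPa.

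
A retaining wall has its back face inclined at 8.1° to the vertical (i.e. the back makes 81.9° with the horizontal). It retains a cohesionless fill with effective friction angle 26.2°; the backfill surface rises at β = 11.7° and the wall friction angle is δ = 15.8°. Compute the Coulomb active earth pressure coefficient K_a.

K_a = sin²(α+φ) / [sin²α · sin(α−δ) · (1 + √{sin(φ+δ)sin(φ−β) / (sin(α−δ)sin(α+β))})²].
With α = 81.9°, φ = 26.2°, δ = 15.8°, β = 11.7°: K_a = 0.4941.

0.494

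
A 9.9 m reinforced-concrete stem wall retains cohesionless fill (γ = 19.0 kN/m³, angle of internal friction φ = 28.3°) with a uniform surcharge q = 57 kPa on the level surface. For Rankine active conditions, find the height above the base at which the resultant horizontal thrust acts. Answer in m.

K_a = 0.3568.
Triangular part P₁ = ½K_aγH² = 332.2 at H/3 = 3.300 m; rectangular part P₂ = K_a q H = 201.3 at H/2 = 4.950 m.
ȳ = (P₁·3.300 + P₂·4.950)/(P₁+P₂) = 3.923 m.

3.92 m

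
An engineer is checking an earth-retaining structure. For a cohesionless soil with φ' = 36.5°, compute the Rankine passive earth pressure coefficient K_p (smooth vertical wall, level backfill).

3.94

K_p = (1 + sin φ)/(1 − sin φ) = tan²(45° + 36.5°/2) = 3.936.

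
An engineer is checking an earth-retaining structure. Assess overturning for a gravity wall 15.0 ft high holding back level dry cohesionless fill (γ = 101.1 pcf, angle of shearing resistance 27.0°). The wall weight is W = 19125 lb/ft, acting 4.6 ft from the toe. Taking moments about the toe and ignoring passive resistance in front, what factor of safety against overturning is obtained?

4.12

K_a = tan²(45° − 27.0°/2) = 0.3755.
P_a = ½K_aγH² = 0.5×0.3755×101.1×15.0² = 4271 lb/ft, acting at H/3 = 5.000 ft above the base.
Overturning moment M_o = P_a × H/3 = 4271 × 5.000 = 21360.
Resisting moment M_r = W × 4.6 = 19125 × 4.6 = 87980.
FS_overturning = M_r/M_o = 87980/21360 = 4.120.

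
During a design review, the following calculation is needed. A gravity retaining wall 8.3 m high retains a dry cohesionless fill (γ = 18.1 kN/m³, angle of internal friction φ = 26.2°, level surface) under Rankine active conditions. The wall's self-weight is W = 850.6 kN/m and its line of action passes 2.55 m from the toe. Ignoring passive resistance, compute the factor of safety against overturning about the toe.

K_a = tan²(45° − 26.2°/2) = 0.3874.
P_a = ½K_aγH² = 0.5×0.3874×18.1×8.3² = 241.5 kN/m, acting at H/3 = 2.767 m above the base.
Overturning moment M_o = P_a × H/3 = 241.5 × 2.767 = 668.3.
Resisting moment M_r = W × 2.55 = 850.6 × 2.55 = 2169.
FS_overturning = M_r/M_o = 2169/668.3 = 3.246.

3.25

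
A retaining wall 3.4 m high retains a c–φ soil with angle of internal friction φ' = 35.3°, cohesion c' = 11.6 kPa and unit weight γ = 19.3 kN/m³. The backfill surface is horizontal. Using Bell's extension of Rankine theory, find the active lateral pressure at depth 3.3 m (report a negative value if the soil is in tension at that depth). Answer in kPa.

K_a = (1 − sin φ)/(1 + sin φ) = 0.2675.
σ_a = K_a γ z − 2c√K_a = 0.2675×19.3×3.3 − 2×11.6×0.5172 = 5.040 kPa.

5.04 kPa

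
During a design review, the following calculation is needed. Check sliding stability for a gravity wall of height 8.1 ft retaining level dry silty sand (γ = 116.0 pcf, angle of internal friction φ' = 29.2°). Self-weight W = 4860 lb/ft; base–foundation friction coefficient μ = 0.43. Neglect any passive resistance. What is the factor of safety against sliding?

K_a = tan²(45° − 29.2°/2) = 0.3442.
P_a = ½K_aγH² = 0.5×0.3442×116.0×8.1² = 1310 lb/ft, acting at H/3 = 2.700 ft above the base.
FS_sliding = μW / P_a = 0.43×4860 / 1310 = 1.595.

1.60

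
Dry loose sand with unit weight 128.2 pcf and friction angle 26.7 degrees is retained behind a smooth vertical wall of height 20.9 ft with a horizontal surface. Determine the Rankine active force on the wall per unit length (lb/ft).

10600 lb/ft

K_a = tan²(45° − φ/2) = 0.3800.
P_a = ½ K_a γ H² = 0.5 × 0.3800 × 128.2 × 20.9² = 10640 lb/ft.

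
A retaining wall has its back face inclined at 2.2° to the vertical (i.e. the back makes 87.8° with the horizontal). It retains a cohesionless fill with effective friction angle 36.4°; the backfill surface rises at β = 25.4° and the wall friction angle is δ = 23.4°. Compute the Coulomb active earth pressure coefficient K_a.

0.363

K_a = sin²(α+φ) / [sin²α · sin(α−δ) · (1 + √{sin(φ+δ)sin(φ−β) / (sin(α−δ)sin(α+β))})²].
With α = 87.8°, φ = 36.4°, δ = 23.4°, β = 25.4°: K_a = 0.3633.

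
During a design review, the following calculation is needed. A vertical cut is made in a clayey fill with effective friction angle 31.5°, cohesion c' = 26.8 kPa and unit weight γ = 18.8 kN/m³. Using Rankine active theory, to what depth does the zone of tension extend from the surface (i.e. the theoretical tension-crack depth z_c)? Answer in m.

5.09 m

K_a = tan²(45° − 31.5°/2) = 0.3136; √K_a = 0.5600.
The active pressure is zero where K_a γ z = 2c√K_a, so z_c = 2c/(γ√K_a) = 2×26.8/(18.8×0.5600) = 5.091 m.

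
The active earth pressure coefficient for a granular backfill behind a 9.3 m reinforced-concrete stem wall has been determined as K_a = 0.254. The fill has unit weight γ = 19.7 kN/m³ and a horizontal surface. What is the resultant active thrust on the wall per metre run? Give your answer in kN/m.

216 kN/m

P = ½ K_a γ H² = 0.5 × 0.254 × 19.7 × 9.3² = 216.4 kN/m.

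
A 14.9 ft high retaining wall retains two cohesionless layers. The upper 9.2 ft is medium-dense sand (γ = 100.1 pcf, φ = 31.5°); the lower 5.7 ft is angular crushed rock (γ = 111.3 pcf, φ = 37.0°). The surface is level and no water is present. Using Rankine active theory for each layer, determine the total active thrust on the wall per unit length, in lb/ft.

K_a1 = tan²(45°−31.5°/2) = 0.3136; K_a2 = tan²(45°−37.0°/2) = 0.2486.
Layer 1: σ at base = K_a1 γ₁ h₁ = 288.8 psf; P₁ = ½×288.8×9.2 = 1329.
Layer 2: σ_v at top = γ₁h₁ = 920.9; σ_h top = K_a2×920.9 = 228.9; σ_h base = K_a2×(920.9+111.3×5.7) = 386.6.
P₂ = ½(228.9+386.6)×5.7 = 1754. Total P_a = 1329+1754 = 3083 lb/ft.

3080 lb/ft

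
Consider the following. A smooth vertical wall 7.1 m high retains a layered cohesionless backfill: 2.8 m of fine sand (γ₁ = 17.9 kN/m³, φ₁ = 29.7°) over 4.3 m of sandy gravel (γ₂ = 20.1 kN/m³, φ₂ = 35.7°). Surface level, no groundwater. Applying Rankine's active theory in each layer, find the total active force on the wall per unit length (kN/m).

K_a1 = tan²(45°−29.7°/2) = 0.3374; K_a2 = tan²(45°−35.7°/2) = 0.2630.
Layer 1: σ at base = K_a1 γ₁ h₁ = 16.91 kPa; P₁ = ½×16.91×2.8 = 23.67.
Layer 2: σ_v at top = γ₁h₁ = 50.12; σ_h top = K_a2×50.12 = 13.18; σ_h base = K_a2×(50.12+20.1×4.3) = 35.91.
P₂ = ½(13.18+35.91)×4.3 = 105.5. Total P_a = 23.67+105.5 = 129.2 kN/m.

129 kN/m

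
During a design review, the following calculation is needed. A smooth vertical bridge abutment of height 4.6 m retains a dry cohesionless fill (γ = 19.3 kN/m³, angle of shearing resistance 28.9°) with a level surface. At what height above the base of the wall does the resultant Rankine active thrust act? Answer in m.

1.53 m

K_a = 0.3484.
The pressure distribution is triangular, so the resultant acts at H/3 above the base = 4.6/3 = 1.533 m.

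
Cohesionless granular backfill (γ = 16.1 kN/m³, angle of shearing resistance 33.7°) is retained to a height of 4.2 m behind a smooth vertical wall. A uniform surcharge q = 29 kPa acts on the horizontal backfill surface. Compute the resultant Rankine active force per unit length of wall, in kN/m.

K_a = tan²(45° − φ/2) = 0.2863.
Soil triangle: ½ K_a γ H² = 0.5×0.2863×16.1×4.2² = 40.66 kN/m.
Surcharge rectangle: K_a q H = 0.2863×29×4.2 = 34.87 kN/m.
Total = 40.66 + 34.87 = 75.53 kN/m.

75.5 kN/m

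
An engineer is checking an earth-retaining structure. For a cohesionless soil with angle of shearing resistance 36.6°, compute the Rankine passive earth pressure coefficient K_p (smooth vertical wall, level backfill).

K_p = (1 + sin φ)/(1 − sin φ) = tan²(45° + 36.6°/2) = 3.953.

3.95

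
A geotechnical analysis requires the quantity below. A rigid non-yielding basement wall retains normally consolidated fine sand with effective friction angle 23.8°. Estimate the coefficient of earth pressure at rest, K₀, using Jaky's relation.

K₀ = 1 − sin φ' = 1 − sin 23.8° = 0.5965.

0.596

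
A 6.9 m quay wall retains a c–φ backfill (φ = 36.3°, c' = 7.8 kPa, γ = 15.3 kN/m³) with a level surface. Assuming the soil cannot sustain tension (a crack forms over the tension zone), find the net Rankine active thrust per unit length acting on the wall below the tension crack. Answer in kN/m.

46.8 kN/m

K_a = 0.2563; √K_a = 0.5062.
Tension-crack depth z_c = 2c/(γ√K_a) = 2×7.8/(15.3×0.5062) = 2.014 m.
σ_a at base = K_a γ H − 2c√K_a = 0.2563×15.3×6.9 − 2×7.8×0.5062 = 19.16 kPa.
P_a = ½ × 19.16 × (H − z_c) = 0.5×19.16×4.886 = 46.80 kN/m.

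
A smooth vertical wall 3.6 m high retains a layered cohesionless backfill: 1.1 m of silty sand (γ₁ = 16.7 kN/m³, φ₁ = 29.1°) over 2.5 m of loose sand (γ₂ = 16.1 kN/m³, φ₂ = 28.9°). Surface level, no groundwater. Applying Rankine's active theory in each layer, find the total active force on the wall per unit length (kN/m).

37.0 kN/m

K_a1 = tan²(45°−29.1°/2) = 0.3456; K_a2 = tan²(45°−28.9°/2) = 0.3484.
Layer 1: σ at base = K_a1 γ₁ h₁ = 6.349 kPa; P₁ = ½×6.349×1.1 = 3.492.
Layer 2: σ_v at top = γ₁h₁ = 18.37; σ_h top = K_a2×18.37 = 6.399; σ_h base = K_a2×(18.37+16.1×2.5) = 20.42.
P₂ = ½(6.399+20.42)×2.5 = 33.53. Total P_a = 3.492+33.53 = 37.02 kN/m.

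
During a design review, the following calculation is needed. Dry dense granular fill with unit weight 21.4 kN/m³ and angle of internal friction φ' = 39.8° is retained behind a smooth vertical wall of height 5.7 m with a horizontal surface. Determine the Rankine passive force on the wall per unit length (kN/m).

K_p = tan²(45° + φ/2) = 4.557.
P_p = ½ K_p γ H² = 0.5 × 4.557 × 21.4 × 5.7² = 1584 kN/m.

1580 kN/m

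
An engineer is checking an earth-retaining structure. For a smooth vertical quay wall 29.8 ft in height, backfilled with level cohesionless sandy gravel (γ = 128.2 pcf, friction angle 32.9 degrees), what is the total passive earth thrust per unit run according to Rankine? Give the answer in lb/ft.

K_p = tan²(45° + φ/2) = 3.378.
P_p = ½ K_p γ H² = 0.5 × 3.378 × 128.2 × 29.8² = 192300 lb/ft.

192000 lb/ft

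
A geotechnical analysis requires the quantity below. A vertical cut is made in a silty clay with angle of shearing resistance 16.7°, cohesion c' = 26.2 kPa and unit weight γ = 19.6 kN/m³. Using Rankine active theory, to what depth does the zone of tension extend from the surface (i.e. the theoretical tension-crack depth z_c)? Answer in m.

3.59 m

K_a = tan²(45° − 16.7°/2) = 0.5536; √K_a = 0.7440.
The active pressure is zero where K_a γ z = 2c√K_a, so z_c = 2c/(γ√K_a) = 2×26.2/(19.6×0.7440) = 3.593 m.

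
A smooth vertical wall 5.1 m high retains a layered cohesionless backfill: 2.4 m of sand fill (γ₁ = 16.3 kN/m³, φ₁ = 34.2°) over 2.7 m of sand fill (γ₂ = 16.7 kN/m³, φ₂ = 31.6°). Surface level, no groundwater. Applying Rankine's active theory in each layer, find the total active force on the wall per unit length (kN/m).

65.2 kN/m

K_a1 = tan²(45°−34.2°/2) = 0.2803; K_a2 = tan²(45°−31.6°/2) = 0.3123.
Layer 1: σ at base = K_a1 γ₁ h₁ = 10.97 kPa; P₁ = ½×10.97×2.4 = 13.16.
Layer 2: σ_v at top = γ₁h₁ = 39.12; σ_h top = K_a2×39.12 = 12.22; σ_h base = K_a2×(39.12+16.7×2.7) = 26.30.
P₂ = ½(12.22+26.30)×2.7 = 52.00. Total P_a = 13.16+52.00 = 65.16 kN/m.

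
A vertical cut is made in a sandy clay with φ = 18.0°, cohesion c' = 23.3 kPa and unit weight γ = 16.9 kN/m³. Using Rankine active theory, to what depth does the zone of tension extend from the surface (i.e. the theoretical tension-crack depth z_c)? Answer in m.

3.80 m

K_a = tan²(45° − 18.0°/2) = 0.5279; √K_a = 0.7265.
The active pressure is zero where K_a γ z = 2c√K_a, so z_c = 2c/(γ√K_a) = 2×23.3/(16.9×0.7265) = 3.795 m.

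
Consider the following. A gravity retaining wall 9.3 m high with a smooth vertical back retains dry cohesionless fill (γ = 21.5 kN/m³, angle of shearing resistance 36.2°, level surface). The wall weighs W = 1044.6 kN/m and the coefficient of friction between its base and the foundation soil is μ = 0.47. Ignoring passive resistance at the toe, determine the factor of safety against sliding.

2.05

K_a = tan²(45° − 36.2°/2) = 0.2574.
P_a = ½K_aγH² = 0.5×0.2574×21.5×9.3² = 239.3 kN/m, acting at H/3 = 3.100 m above the base.
FS_sliding = μW / P_a = 0.47×1044.6 / 239.3 = 2.052.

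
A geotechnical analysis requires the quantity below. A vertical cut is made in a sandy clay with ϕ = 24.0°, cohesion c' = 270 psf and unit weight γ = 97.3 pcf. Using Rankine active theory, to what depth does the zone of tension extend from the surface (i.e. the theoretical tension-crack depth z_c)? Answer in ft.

8.55 ft

K_a = tan²(45° − 24.0°/2) = 0.4217; √K_a = 0.6494.
The active pressure is zero where K_a γ z = 2c√K_a, so z_c = 2c/(γ√K_a) = 2×270/(97.3×0.6494) = 8.546 ft.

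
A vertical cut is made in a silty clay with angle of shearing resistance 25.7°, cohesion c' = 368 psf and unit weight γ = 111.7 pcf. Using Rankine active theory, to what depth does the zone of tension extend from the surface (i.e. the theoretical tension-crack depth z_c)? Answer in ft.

10.5 ft

K_a = tan²(45° − 25.7°/2) = 0.3950; √K_a = 0.6285.
The active pressure is zero where K_a γ z = 2c√K_a, so z_c = 2c/(γ√K_a) = 2×368/(111.7×0.6285) = 10.48 ft.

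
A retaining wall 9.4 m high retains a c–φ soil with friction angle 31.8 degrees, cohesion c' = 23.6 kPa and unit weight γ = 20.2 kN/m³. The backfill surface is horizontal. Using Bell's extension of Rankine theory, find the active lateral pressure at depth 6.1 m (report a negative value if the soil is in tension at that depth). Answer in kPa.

K_a = (1 − sin φ)/(1 + sin φ) = 0.3098.
σ_a = K_a γ z − 2c√K_a = 0.3098×20.2×6.1 − 2×23.6×0.5566 = 11.90 kPa.

11.9 kPa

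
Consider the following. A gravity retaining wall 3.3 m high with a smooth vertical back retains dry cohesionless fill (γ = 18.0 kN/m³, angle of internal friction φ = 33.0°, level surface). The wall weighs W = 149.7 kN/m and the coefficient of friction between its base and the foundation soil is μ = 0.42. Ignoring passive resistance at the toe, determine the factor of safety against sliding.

K_a = tan²(45° − 33.0°/2) = 0.2948.
P_a = ½K_aγH² = 0.5×0.2948×18.0×3.3² = 28.89 kN/m, acting at H/3 = 1.100 m above the base.
FS_sliding = μW / P_a = 0.42×149.7 / 28.89 = 2.176.

2.18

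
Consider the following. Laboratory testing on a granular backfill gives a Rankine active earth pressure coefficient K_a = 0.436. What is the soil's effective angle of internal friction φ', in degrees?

K_a = tan²(45° − φ/2) ⇒ 45° − φ/2 = arctan(√0.436) = 33.44°.
φ = 2(45° − 33.44°) = 23.13°.

23.1°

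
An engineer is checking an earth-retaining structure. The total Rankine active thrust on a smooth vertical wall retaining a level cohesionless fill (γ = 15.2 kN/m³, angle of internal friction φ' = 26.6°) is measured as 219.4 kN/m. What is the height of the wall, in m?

8.70 m

K_a = 0.3814. P_a = ½ K_a γ H² ⇒ H = √(2P_a/(K_a γ)).
H = √(2×219.4/(0.3814×15.2)) = 8.700 m.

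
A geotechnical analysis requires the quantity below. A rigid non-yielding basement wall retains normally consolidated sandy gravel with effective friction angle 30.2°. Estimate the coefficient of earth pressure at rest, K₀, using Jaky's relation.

K₀ = 1 − sin φ' = 1 − sin 30.2° = 0.4970.

0.497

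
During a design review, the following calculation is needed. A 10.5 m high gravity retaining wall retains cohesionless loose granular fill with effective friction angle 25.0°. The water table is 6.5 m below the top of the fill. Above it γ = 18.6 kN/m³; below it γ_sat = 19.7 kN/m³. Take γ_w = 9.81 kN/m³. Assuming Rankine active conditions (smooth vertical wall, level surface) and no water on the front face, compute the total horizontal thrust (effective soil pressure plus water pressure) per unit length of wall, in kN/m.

K_a = tan²(45° − φ/2) = 0.4059.
γ' = 19.7 − 9.81 = 9.890 kN/m³. Depth below WT = 4.0 m.
σ'_h at WT = K_a γ d_w = 49.07 kPa; at base = 49.07 + K_a γ' × 4.0 = 65.12 kPa.
P₁ (0–6.5 m) = ½×49.07×6.5 = 159.5. P₂ (6.5–10.5 m) = ½(49.07+65.12)×4.0 = 228.4.
P_w = ½ γ_w h₂² = 0.5×9.81×4.0² = 78.48. Total = 159.5+228.4+78.48 = 466.3 kN/m.

466 kN/m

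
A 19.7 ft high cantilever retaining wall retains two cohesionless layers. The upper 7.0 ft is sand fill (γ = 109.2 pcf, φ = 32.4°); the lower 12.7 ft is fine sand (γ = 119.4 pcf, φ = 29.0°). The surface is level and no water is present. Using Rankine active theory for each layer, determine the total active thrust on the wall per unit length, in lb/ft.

7520 lb/ft

K_a1 = tan²(45°−32.4°/2) = 0.3022; K_a2 = tan²(45°−29.0°/2) = 0.3470.
Layer 1: σ at base = K_a1 γ₁ h₁ = 231.0 psf; P₁ = ½×231.0×7.0 = 808.6.
Layer 2: σ_v at top = γ₁h₁ = 764.4; σ_h top = K_a2×764.4 = 265.2; σ_h base = K_a2×(764.4+119.4×12.7) = 791.4.
P₂ = ½(265.2+791.4)×12.7 = 6709. Total P_a = 808.6+6709 = 7518 lb/ft.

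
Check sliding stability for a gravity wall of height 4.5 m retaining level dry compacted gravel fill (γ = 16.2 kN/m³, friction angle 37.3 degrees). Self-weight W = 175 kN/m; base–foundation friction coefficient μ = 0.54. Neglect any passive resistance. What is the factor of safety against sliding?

K_a = tan²(45° − 37.3°/2) = 0.2453.
P_a = ½K_aγH² = 0.5×0.2453×16.2×4.5² = 40.24 kN/m, acting at H/3 = 1.500 m above the base.
FS_sliding = μW / P_a = 0.54×175 / 40.24 = 2.348.

2.35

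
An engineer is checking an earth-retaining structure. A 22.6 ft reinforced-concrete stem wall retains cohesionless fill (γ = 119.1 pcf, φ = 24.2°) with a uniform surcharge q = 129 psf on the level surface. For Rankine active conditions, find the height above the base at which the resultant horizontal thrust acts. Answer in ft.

K_a = 0.4185.
Triangular part P₁ = ½K_aγH² = 12730 at H/3 = 7.533 ft; rectangular part P₂ = K_a q H = 1220 at H/2 = 11.30 ft.
ȳ = (P₁·7.533 + P₂·11.30)/(P₁+P₂) = 7.863 ft.

7.86 ft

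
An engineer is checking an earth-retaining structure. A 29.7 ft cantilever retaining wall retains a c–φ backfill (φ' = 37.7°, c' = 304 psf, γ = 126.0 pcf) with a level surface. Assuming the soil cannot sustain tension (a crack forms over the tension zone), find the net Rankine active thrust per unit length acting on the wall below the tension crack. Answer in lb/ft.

6000 lb/ft

K_a = 0.2411; √K_a = 0.4910.
Tension-crack depth z_c = 2c/(γ√K_a) = 2×304/(126.0×0.4910) = 9.828 ft.
σ_a at base = K_a γ H − 2c√K_a = 0.2411×126.0×29.7 − 2×304×0.4910 = 603.6 psf.
P_a = ½ × 603.6 × (H − z_c) = 0.5×603.6×19.87 = 5997 lb/ft.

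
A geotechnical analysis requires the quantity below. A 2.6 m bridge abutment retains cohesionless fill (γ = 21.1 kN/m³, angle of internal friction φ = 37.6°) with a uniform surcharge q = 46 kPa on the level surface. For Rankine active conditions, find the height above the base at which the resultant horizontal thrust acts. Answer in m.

K_a = 0.2421.
Triangular part P₁ = ½K_aγH² = 17.27 at H/3 = 0.8667 m; rectangular part P₂ = K_a q H = 28.96 at H/2 = 1.300 m.
ȳ = (P₁·0.8667 + P₂·1.300)/(P₁+P₂) = 1.138 m.

1.14 m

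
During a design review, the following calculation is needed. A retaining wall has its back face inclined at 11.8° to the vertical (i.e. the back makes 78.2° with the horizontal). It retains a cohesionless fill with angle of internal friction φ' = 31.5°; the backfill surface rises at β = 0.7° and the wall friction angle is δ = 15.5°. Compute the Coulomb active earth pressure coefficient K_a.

0.380

K_a = sin²(α+φ) / [sin²α · sin(α−δ) · (1 + √{sin(φ+δ)sin(φ−β) / (sin(α−δ)sin(α+β))})²].
With α = 78.2°, φ = 31.5°, δ = 15.5°, β = 0.7°: K_a = 0.3799.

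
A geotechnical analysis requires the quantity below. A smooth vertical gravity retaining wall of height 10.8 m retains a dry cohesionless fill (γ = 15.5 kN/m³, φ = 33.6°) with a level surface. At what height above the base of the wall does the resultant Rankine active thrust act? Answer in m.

K_a = 0.2875.
The pressure distribution is triangular, so the resultant acts at H/3 above the base = 10.8/3 = 3.600 m.

3.60 m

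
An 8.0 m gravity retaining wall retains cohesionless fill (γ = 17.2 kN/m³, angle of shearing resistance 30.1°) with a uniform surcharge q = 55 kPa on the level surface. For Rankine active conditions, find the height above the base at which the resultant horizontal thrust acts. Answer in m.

3.26 m

K_a = 0.3320.
Triangular part P₁ = ½K_aγH² = 182.7 at H/3 = 2.667 m; rectangular part P₂ = K_a q H = 146.1 at H/2 = 4.000 m.
ȳ = (P₁·2.667 + P₂·4.000)/(P₁+P₂) = 3.259 m.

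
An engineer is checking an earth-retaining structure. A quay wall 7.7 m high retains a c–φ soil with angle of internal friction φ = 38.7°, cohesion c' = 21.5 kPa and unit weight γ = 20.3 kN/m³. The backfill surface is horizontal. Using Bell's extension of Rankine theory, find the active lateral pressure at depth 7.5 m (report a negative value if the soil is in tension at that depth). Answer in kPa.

14.5 kPa

K_a = (1 − sin φ)/(1 + sin φ) = 0.2306.
σ_a = K_a γ z − 2c√K_a = 0.2306×20.3×7.5 − 2×21.5×0.4802 = 14.46 kPa.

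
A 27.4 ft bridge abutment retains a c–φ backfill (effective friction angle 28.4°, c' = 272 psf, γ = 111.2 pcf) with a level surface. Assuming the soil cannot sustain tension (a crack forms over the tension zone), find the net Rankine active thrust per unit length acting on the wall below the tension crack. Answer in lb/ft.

7280 lb/ft

K_a = 0.3554; √K_a = 0.5961.
Tension-crack depth z_c = 2c/(γ√K_a) = 2×272/(111.2×0.5961) = 8.207 ft.
σ_a at base = K_a γ H − 2c√K_a = 0.3554×111.2×27.4 − 2×272×0.5961 = 758.4 psf.
P_a = ½ × 758.4 × (H − z_c) = 0.5×758.4×19.19 = 7279 lb/ft.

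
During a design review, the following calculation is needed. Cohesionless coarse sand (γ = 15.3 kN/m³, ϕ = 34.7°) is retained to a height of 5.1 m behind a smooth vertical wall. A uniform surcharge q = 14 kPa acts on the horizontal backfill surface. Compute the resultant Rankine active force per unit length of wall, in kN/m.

74.2 kN/m

K_a = tan²(45° − φ/2) = 0.2745.
Soil triangle: ½ K_a γ H² = 0.5×0.2745×15.3×5.1² = 54.61 kN/m.
Surcharge rectangle: K_a q H = 0.2745×14×5.1 = 19.60 kN/m.
Total = 54.61 + 19.60 = 74.21 kN/m.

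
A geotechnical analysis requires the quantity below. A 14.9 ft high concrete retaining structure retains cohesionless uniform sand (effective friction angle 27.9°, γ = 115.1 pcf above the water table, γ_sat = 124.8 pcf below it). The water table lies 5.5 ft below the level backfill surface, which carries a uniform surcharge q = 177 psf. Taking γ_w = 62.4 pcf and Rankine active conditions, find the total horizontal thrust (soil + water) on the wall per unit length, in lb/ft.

K_a = tan²(45° − φ/2) = 0.3625.
γ' = 124.8 − 62.4 = 62.40 pcf. h₂ = H − d_w = 9.4 ft.
σ'_h: at surface K_a·q = 64.16; at WT K_a(q+γd_w) = 293.6; at base K_a(q+γd_w+γ'h₂) = 506.2 psf.
P₁ = ½(64.16+293.6)×5.5 = 983.9; P₂ = ½(293.6+506.2)×9.4 = 3759; P_w = ½γ_w h₂² = 2757.
Total = 983.9+3759+2757 = 7500 lb/ft.

7500 lb/ft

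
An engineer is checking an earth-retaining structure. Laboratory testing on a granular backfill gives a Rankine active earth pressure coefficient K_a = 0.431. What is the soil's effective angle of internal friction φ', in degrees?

K_a = tan²(45° − φ/2) ⇒ 45° − φ/2 = arctan(√0.431) = 33.29°.
φ = 2(45° − 33.29°) = 23.43°.

23.4°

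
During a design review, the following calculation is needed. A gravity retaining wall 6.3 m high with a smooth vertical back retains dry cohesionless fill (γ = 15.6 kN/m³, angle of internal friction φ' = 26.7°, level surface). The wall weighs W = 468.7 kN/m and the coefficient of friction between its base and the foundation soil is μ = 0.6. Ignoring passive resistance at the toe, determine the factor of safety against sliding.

2.39

K_a = tan²(45° − 26.7°/2) = 0.3800.
P_a = ½K_aγH² = 0.5×0.3800×15.6×6.3² = 117.6 kN/m, acting at H/3 = 2.100 m above the base.
FS_sliding = μW / P_a = 0.6×468.7 / 117.6 = 2.391.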